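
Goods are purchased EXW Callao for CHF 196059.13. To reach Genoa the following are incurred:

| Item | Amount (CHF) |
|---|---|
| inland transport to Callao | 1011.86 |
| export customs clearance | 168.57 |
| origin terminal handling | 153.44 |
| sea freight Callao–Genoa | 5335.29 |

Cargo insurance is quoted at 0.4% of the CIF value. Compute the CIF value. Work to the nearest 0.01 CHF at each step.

Let C be the CIF value. C = EXW price + pre-shipment costs + freight + 0.4% × C
C − 0.4% × C = 196059.13 + 1011.86 + 168.57 + 153.44 + 5335.29
0.996 × C = 202728.29
C = 202728.29 / 0.996 = 203542.46
Insurance premium = 0.4% × 203542.46 = 814.17

CIF value: CHF 203542.46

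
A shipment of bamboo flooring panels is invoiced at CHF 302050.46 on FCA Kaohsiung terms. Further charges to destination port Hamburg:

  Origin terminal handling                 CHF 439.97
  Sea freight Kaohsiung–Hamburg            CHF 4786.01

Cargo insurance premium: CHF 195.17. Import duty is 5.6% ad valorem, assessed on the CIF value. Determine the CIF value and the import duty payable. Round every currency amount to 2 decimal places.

CIF = FCA price + pre-shipment costs + freight + insurance
CIF = 302050.46 + 439.97 + 4786.01 + 195.17 = 307471.61
Import duty = 307471.61 × 5.6% = 17218.41

CIF value: CHF 307471.61; import duty: CHF 17218.41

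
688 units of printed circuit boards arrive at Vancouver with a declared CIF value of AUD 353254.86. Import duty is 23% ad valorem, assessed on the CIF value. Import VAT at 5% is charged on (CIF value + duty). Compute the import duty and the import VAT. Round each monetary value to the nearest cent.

Import duty: AUD 81248.62; import VAT: AUD 21725.17

Import duty = 353254.86 × 23% = 81248.62
VAT base = CIF + duty = 353254.86 + 81248.62 = 434503.48
Import VAT = 434503.48 × 5% = 21725.17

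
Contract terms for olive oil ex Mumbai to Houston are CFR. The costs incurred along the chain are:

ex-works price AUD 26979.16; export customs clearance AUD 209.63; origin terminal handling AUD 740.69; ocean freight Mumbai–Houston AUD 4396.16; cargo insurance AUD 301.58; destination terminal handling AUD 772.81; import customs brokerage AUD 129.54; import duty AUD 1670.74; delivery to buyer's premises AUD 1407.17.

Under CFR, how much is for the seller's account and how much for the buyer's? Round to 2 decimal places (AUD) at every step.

CFR: the seller pays costs through ocean freight to the destination port, but not insurance.
Seller's account: goods 26979.16 + export clearance 209.63 + origin terminal 740.69 + freight 4396.16 = 32325.64
Buyer's account: insurance 301.58 + destination terminal 772.81 + brokerage 129.54 + duty 1670.74 + delivery 1407.17 = 4281.84

Seller: AUD 32325.64; buyer: AUD 4281.84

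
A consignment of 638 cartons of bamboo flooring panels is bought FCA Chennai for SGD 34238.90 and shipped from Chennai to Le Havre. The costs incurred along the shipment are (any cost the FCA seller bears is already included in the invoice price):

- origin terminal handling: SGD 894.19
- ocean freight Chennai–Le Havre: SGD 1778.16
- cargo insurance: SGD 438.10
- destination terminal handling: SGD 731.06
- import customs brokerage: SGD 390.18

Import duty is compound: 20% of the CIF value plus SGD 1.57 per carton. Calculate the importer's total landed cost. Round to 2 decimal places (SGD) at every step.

Total landed cost: SGD 46942.12

FCA: the seller delivers export-cleared goods to the carrier; the buyer bears costs from that point.
CIF value = FCA price + origin terminal + freight + insurance = 34238.90 + 894.19 + 1778.16 + 438.10 = 37349.35
Ad valorem component: 37349.35 × 20% = 7469.87
Specific component: 638 × 1.57 = 1001.66
Import duty = 7469.87 + 1001.66 = 8471.53
Buyer bears: origin terminal 894.19 + freight 1778.16 + insurance 438.10 + destination terminal 731.06 + brokerage 390.18 + duty 8471.53 = 12703.22
Landed cost = invoice 34238.90 + 12703.22 = 46942.12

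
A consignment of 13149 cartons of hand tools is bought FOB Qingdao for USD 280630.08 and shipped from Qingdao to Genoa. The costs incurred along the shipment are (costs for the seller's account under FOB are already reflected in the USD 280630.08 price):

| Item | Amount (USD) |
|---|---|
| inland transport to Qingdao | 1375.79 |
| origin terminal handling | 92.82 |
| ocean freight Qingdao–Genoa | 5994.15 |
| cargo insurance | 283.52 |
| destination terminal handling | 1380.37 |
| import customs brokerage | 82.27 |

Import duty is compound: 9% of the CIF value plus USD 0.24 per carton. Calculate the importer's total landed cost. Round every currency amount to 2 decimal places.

FOB: the seller bears costs until goods are on board at the origin port; the buyer bears freight, insurance and all costs thereafter.
Already in the invoice (seller's account under FOB): inland to port, origin terminal — exclude.
CIF value = FOB price + freight + insurance = 280630.08 + 5994.15 + 283.52 = 286907.75
Ad valorem component: 286907.75 × 9% = 25821.70
Specific component: 13149 × 0.24 = 3155.76
Import duty = 25821.70 + 3155.76 = 28977.46
Buyer bears: freight 5994.15 + insurance 283.52 + destination terminal 1380.37 + brokerage 82.27 + duty 28977.46 = 36717.77
Landed cost = invoice 280630.08 + 36717.77 = 317347.85

Total landed cost: USD 317347.85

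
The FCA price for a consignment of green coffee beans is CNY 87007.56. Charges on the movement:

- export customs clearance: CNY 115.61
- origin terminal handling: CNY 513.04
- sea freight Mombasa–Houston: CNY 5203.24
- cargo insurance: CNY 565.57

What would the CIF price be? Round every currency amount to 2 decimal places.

CIF price: CNY 93289.41

Not relevant to the conversion: export clearance — on the seller under both FCA and CIF; already in the FCA price and stays in the CIF price.
From FCA to CIF, the seller additionally bears: origin terminal, freight, insurance.
CIF price = 87007.56 + 513.04 + 5203.24 + 565.57 = 93289.41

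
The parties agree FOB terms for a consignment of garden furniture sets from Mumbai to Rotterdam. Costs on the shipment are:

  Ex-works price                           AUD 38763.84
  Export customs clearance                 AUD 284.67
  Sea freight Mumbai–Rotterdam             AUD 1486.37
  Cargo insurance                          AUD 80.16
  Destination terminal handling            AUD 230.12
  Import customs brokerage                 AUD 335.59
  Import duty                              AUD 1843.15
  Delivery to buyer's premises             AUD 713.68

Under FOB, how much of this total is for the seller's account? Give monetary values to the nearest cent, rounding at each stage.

FOB: the seller bears costs until goods are on board at the origin port; the buyer bears freight, insurance and all costs thereafter.
Seller's account: goods 38763.84 + export clearance 284.67 = 39048.51
Buyer's account: freight 1486.37 + insurance 80.16 + destination terminal 230.12 + brokerage 335.59 + duty 1843.15 + delivery 713.68 = 4689.07

Seller's account: AUD 39048.51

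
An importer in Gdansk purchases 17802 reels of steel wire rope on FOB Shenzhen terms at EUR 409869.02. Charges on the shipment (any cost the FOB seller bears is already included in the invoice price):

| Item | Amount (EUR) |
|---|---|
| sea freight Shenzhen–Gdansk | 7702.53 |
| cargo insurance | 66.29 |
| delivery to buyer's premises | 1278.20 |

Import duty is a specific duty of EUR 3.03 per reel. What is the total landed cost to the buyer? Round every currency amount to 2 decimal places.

FOB: the seller bears costs until goods are on board at the origin port; the buyer bears freight, insurance and all costs thereafter.
CIF value = FOB price + freight + insurance = 409869.02 + 7702.53 + 66.29 = 417637.84
Import duty = 17802 × 3.03 = 53940.06
Buyer bears: freight 7702.53 + insurance 66.29 + delivery 1278.20 + duty 53940.06 = 62987.08
Landed cost = invoice 409869.02 + 62987.08 = 472856.10

Total landed cost: EUR 472856.10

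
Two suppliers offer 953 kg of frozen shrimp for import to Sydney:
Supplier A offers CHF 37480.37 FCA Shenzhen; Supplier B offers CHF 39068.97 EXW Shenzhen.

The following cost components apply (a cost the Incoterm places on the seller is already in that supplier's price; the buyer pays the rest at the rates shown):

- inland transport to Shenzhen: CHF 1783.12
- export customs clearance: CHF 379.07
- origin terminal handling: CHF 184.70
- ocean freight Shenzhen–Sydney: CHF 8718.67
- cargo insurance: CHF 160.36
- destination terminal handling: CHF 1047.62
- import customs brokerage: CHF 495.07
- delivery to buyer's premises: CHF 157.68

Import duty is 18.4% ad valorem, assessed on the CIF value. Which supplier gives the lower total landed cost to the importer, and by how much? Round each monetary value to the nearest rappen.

Supplier A (FCA):
CIF value = FCA price + origin terminal + freight + insurance = 37480.37 + 184.70 + 8718.67 + 160.36 = 46544.10
Import duty = 46544.10 × 18.4% = 8564.11
Buyer bears (A): 184.70 + 8718.67 + 160.36 + 1047.62 + 495.07 + 157.68 = 10764.10
Landed cost (A) = invoice 37480.37 + 10764.10 + duty 8564.11 = 56808.58
Supplier B (EXW):
CIF value = EXW price + inland to port + export clearance + origin terminal + freight + insurance = 39068.97 + 1783.12 + 379.07 + 184.70 + 8718.67 + 160.36 = 50294.89
Import duty = 50294.89 × 18.4% = 9254.26
Buyer bears (B): 1783.12 + 379.07 + 184.70 + 8718.67 + 160.36 + 1047.62 + 495.07 + 157.68 = 12926.29
Landed cost (B) = invoice 39068.97 + 12926.29 + duty 9254.26 = 61249.52
Difference = |56808.58 − 61249.52| = 4440.94

Supplier A is cheaper by CHF 4440.94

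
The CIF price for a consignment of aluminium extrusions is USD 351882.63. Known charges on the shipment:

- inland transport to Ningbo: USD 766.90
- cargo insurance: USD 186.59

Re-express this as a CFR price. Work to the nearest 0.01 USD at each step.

Not relevant to the conversion: inland to port — on the seller under both CIF and CFR; already in the CIF price and stays in the CFR price.
From CIF to CFR, the seller no longer bears: insurance.
CFR price = 351882.63 − 186.59 = 351696.04

CFR price: USD 351696.04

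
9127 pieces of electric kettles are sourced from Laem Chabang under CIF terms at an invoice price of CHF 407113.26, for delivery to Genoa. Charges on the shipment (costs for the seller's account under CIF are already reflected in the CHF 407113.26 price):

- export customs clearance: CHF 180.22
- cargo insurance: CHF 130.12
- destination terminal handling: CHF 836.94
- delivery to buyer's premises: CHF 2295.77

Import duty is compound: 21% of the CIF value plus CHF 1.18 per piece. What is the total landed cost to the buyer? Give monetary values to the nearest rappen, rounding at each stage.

CIF: the seller pays costs through ocean freight and marine insurance to the destination port.
Already in the invoice (seller's account under CIF): export clearance, insurance — exclude.
The CIF price already equals the CIF value: 407113.26
Ad valorem component: 407113.26 × 21% = 85493.78
Specific component: 9127 × 1.18 = 10769.86
Import duty = 85493.78 + 10769.86 = 96263.64
Buyer bears: destination terminal 836.94 + delivery 2295.77 + duty 96263.64 = 99396.35
Landed cost = invoice 407113.26 + 99396.35 = 506509.61

Total landed cost: CHF 506509.61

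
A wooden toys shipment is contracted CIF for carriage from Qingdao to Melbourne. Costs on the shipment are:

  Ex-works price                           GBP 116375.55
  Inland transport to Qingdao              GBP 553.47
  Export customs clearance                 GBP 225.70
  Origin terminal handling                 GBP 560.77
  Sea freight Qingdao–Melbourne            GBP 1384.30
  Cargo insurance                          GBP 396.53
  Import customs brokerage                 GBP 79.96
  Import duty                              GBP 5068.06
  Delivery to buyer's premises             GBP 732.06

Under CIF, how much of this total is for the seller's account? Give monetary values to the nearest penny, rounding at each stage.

CIF: the seller pays costs through ocean freight and marine insurance to the destination port.
Seller's account: goods 116375.55 + inland to port 553.47 + export clearance 225.70 + origin terminal 560.77 + freight 1384.30 + insurance 396.53 = 119496.32
Buyer's account: brokerage 79.96 + duty 5068.06 + delivery 732.06 = 5880.08

Seller's account: GBP 119496.32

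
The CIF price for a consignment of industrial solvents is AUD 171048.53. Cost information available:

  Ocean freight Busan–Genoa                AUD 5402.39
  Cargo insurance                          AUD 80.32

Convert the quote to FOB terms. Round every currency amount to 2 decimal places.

From CIF to FOB, the seller no longer bears: freight, insurance.
FOB price = 171048.53 − 5402.39 − 80.32 = 165565.82

FOB price: AUD 165565.82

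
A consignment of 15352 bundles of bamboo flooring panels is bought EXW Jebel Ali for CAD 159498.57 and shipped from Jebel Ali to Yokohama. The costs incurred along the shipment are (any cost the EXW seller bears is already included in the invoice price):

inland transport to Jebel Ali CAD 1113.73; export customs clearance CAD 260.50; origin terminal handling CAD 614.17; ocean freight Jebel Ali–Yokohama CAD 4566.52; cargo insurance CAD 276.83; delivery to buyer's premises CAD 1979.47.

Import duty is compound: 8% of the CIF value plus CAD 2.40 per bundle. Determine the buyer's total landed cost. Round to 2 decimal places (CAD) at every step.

Total landed cost: CAD 218461.02

EXW: the seller makes goods available at their premises; the buyer bears all onward costs.
CIF value = EXW price + inland to port + export clearance + origin terminal + freight + insurance = 159498.57 + 1113.73 + 260.50 + 614.17 + 4566.52 + 276.83 = 166330.32
Ad valorem component: 166330.32 × 8% = 13306.43
Specific component: 15352 × 2.40 = 36844.80
Import duty = 13306.43 + 36844.80 = 50151.23
Buyer bears: inland to port 1113.73 + export clearance 260.50 + origin terminal 614.17 + freight 4566.52 + insurance 276.83 + delivery 1979.47 + duty 50151.23 = 58962.45
Landed cost = invoice 159498.57 + 58962.45 = 218461.02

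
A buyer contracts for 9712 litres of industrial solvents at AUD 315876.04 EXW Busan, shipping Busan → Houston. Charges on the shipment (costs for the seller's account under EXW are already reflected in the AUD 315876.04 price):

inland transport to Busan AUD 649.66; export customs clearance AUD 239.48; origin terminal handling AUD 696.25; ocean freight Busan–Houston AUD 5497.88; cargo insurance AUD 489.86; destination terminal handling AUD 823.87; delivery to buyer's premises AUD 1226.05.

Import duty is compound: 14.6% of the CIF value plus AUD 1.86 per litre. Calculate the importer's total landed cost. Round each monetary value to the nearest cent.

Total landed cost: AUD 390786.99

EXW: the seller makes goods available at their premises; the buyer bears all onward costs.
CIF value = EXW price + inland to port + export clearance + origin terminal + freight + insurance = 315876.04 + 649.66 + 239.48 + 696.25 + 5497.88 + 489.86 = 323449.17
Ad valorem component: 323449.17 × 14.6% = 47223.58
Specific component: 9712 × 1.86 = 18064.32
Import duty = 47223.58 + 18064.32 = 65287.90
Buyer bears: inland to port 649.66 + export clearance 239.48 + origin terminal 696.25 + freight 5497.88 + insurance 489.86 + destination terminal 823.87 + delivery 1226.05 + duty 65287.90 = 74910.95
Landed cost = invoice 315876.04 + 74910.95 = 390786.99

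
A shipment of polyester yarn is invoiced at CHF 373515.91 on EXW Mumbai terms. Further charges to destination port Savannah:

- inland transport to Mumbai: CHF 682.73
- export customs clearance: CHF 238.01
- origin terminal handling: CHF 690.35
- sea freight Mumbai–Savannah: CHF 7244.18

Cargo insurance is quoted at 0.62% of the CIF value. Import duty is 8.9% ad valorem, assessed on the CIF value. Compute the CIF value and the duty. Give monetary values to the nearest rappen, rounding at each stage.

Let C be the CIF value. C = EXW price + pre-shipment costs + freight + 0.62% × C
C − 0.62% × C = 373515.91 + 682.73 + 238.01 + 690.35 + 7244.18
0.9938 × C = 382371.18
C = 382371.18 / 0.9938 = 384756.67
Insurance premium = 0.62% × 384756.67 = 2385.49
Import duty = 384756.67 × 8.9% = 34243.34

CIF value: CHF 384756.67; import duty: CHF 34243.34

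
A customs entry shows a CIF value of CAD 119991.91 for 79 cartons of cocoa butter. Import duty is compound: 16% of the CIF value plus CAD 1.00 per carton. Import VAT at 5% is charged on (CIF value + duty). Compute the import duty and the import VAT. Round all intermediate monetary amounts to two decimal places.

Ad valorem component: 119991.91 × 16% = 19198.71
Specific component: 79 × 1.00 = 79.00
Import duty = 19198.71 + 79.00 = 19277.71
VAT base = CIF + duty = 119991.91 + 19277.71 = 139269.62
Import VAT = 139269.62 × 5% = 6963.48

Import duty: CAD 19277.71; import VAT: CAD 6963.48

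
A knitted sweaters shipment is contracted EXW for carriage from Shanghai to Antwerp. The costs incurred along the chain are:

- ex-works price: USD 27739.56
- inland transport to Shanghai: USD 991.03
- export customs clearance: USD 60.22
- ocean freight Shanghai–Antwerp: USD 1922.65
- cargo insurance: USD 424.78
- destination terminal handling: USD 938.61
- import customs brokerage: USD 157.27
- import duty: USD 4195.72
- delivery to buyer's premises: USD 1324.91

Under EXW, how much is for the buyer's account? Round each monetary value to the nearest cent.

EXW: the seller makes goods available at their premises; the buyer bears all onward costs.
Seller's account: goods 27739.56 = 27739.56
Buyer's account: inland to port 991.03 + export clearance 60.22 + freight 1922.65 + insurance 424.78 + destination terminal 938.61 + brokerage 157.27 + duty 4195.72 + delivery 1324.91 = 10015.19

Buyer's account: USD 10015.19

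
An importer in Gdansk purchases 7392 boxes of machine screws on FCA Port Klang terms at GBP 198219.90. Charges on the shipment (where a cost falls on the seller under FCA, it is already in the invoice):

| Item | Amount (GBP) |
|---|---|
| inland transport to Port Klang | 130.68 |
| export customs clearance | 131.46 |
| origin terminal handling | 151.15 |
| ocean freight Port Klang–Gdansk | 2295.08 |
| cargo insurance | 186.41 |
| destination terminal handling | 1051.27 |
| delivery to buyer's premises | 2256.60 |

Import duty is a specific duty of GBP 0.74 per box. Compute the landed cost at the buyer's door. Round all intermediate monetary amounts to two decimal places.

Total landed cost: GBP 209630.49

FCA: the seller delivers export-cleared goods to the carrier; the buyer bears costs from that point.
Already in the invoice (seller's account under FCA): inland to port, export clearance — exclude.
CIF value = FCA price + origin terminal + freight + insurance = 198219.90 + 151.15 + 2295.08 + 186.41 = 200852.54
Import duty = 7392 × 0.74 = 5470.08
Buyer bears: origin terminal 151.15 + freight 2295.08 + insurance 186.41 + destination terminal 1051.27 + delivery 2256.60 + duty 5470.08 = 11410.59
Landed cost = invoice 198219.90 + 11410.59 = 209630.49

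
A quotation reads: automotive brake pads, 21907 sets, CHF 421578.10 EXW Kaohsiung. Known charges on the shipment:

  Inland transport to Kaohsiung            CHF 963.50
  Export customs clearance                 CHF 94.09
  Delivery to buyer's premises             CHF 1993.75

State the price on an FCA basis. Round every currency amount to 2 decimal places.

Not relevant to the conversion: delivery — on the buyer under both terms; not part of either seller's price.
From EXW to FCA, the seller additionally bears: inland to port, export clearance.
FCA price = 421578.10 + 963.50 + 94.09 = 422635.69

FCA price: CHF 422635.69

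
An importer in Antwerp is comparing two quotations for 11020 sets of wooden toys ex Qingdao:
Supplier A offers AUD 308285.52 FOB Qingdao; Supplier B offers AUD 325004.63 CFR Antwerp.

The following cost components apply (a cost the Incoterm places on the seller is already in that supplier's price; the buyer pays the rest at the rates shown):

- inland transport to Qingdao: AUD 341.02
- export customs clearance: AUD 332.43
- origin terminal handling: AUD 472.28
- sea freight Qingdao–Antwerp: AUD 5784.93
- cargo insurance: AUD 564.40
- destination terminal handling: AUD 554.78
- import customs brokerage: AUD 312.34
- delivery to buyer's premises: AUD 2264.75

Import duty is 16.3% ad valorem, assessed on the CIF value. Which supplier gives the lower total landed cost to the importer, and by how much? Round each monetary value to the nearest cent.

Supplier A (FOB):
CIF value = FOB price + freight + insurance = 308285.52 + 5784.93 + 564.40 = 314634.85
Import duty = 314634.85 × 16.3% = 51285.48
Buyer bears (A): 5784.93 + 564.40 + 554.78 + 312.34 + 2264.75 = 9481.20
Landed cost (A) = invoice 308285.52 + 9481.20 + duty 51285.48 = 369052.20
Supplier B (CFR):
CIF value = CFR price + insurance = 325004.63 + 564.40 = 325569.03
Import duty = 325569.03 × 16.3% = 53067.75
Buyer bears (B): 564.40 + 554.78 + 312.34 + 2264.75 = 3696.27
Landed cost (B) = invoice 325004.63 + 3696.27 + duty 53067.75 = 381768.65
Difference = |369052.20 − 381768.65| = 12716.45

Supplier A is cheaper by AUD 12716.45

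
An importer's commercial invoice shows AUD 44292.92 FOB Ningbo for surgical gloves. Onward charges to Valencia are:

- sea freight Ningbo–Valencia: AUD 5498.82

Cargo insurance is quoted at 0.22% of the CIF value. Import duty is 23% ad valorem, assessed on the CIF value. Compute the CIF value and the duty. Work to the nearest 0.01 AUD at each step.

Let C be the CIF value. C = FOB price + freight + 0.22% × C
C − 0.22% × C = 44292.92 + 5498.82
0.9978 × C = 49791.74
C = 49791.74 / 0.9978 = 49901.52
Insurance premium = 0.22% × 49901.52 = 109.78
Import duty = 49901.52 × 23% = 11477.35

CIF value: AUD 49901.52; import duty: AUD 11477.35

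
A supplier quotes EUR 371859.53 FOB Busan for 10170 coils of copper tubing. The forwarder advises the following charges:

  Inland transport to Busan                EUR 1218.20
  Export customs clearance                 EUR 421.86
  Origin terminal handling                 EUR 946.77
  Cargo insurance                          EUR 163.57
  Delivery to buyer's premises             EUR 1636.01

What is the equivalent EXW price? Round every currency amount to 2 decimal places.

Not relevant to the conversion: delivery, insurance — on the buyer under both terms; not part of either seller's price.
From FOB to EXW, the seller no longer bears: inland to port, export clearance, origin terminal.
EXW price = 371859.53 − 1218.20 − 421.86 − 946.77 = 369272.70

EXW price: EUR 369272.70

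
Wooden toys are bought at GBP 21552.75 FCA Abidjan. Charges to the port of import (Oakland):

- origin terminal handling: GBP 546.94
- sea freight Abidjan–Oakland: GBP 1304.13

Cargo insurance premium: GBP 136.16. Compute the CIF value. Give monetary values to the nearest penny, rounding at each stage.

CIF value: GBP 23539.98

CIF = FCA price + pre-shipment costs + freight + insurance
CIF = 21552.75 + 546.94 + 1304.13 + 136.16 = 23539.98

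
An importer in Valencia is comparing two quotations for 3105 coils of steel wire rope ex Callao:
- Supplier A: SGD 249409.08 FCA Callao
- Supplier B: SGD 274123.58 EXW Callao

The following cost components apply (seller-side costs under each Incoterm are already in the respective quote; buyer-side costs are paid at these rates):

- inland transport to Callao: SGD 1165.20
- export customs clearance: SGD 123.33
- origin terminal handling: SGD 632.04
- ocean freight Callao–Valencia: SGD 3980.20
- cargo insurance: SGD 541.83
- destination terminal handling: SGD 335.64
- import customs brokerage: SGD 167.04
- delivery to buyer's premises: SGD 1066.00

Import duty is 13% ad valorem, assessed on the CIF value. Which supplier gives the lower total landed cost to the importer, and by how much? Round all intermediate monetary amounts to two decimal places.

Supplier A is cheaper by SGD 29383.42

Supplier A (FCA):
CIF value = FCA price + origin terminal + freight + insurance = 249409.08 + 632.04 + 3980.20 + 541.83 = 254563.15
Import duty = 254563.15 × 13% = 33093.21
Buyer bears (A): 632.04 + 3980.20 + 541.83 + 335.64 + 167.04 + 1066.00 = 6722.75
Landed cost (A) = invoice 249409.08 + 6722.75 + duty 33093.21 = 289225.04
Supplier B (EXW):
CIF value = EXW price + inland to port + export clearance + origin terminal + freight + insurance = 274123.58 + 1165.20 + 123.33 + 632.04 + 3980.20 + 541.83 = 280566.18
Import duty = 280566.18 × 13% = 36473.60
Buyer bears (B): 1165.20 + 123.33 + 632.04 + 3980.20 + 541.83 + 335.64 + 167.04 + 1066.00 = 8011.28
Landed cost (B) = invoice 274123.58 + 8011.28 + duty 36473.60 = 318608.46
Difference = |289225.04 − 318608.46| = 29383.42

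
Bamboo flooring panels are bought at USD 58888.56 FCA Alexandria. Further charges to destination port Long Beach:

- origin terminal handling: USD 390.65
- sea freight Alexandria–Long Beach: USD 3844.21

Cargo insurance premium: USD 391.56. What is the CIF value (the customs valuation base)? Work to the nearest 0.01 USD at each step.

CIF value: USD 63514.98

CIF = FCA price + pre-shipment costs + freight + insurance
CIF = 58888.56 + 390.65 + 3844.21 + 391.56 = 63514.98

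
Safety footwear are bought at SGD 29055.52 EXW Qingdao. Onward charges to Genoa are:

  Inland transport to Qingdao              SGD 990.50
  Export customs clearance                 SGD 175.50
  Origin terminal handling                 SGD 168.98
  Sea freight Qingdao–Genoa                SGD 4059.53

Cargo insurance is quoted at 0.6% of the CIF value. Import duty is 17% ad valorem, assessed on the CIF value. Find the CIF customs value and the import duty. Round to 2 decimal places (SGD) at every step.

CIF value: SGD 34657.98; import duty: SGD 5891.86

Let C be the CIF value. C = EXW price + pre-shipment costs + freight + 0.6% × C
C − 0.6% × C = 29055.52 + 990.50 + 175.50 + 168.98 + 4059.53
0.994 × C = 34450.03
C = 34450.03 / 0.994 = 34657.98
Insurance premium = 0.6% × 34657.98 = 207.95
Import duty = 34657.98 × 17% = 5891.86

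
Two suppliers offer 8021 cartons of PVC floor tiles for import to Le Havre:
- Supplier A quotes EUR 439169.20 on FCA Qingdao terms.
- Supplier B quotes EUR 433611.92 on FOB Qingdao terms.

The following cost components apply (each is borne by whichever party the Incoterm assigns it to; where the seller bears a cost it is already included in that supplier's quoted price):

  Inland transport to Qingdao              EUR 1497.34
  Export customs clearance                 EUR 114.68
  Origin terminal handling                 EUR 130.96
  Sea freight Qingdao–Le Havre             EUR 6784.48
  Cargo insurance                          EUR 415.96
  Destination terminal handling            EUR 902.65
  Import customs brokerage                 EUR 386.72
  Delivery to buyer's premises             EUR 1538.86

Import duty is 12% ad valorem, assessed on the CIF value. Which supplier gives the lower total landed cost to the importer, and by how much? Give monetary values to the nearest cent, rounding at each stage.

Supplier A (FCA):
CIF value = FCA price + origin terminal + freight + insurance = 439169.20 + 130.96 + 6784.48 + 415.96 = 446500.60
Import duty = 446500.60 × 12% = 53580.07
Buyer bears (A): 130.96 + 6784.48 + 415.96 + 902.65 + 386.72 + 1538.86 = 10159.63
Landed cost (A) = invoice 439169.20 + 10159.63 + duty 53580.07 = 502908.90
Supplier B (FOB):
CIF value = FOB price + freight + insurance = 433611.92 + 6784.48 + 415.96 = 440812.36
Import duty = 440812.36 × 12% = 52897.48
Buyer bears (B): 6784.48 + 415.96 + 902.65 + 386.72 + 1538.86 = 10028.67
Landed cost (B) = invoice 433611.92 + 10028.67 + duty 52897.48 = 496538.07
Difference = |502908.90 − 496538.07| = 6370.83

Supplier B is cheaper by EUR 6370.83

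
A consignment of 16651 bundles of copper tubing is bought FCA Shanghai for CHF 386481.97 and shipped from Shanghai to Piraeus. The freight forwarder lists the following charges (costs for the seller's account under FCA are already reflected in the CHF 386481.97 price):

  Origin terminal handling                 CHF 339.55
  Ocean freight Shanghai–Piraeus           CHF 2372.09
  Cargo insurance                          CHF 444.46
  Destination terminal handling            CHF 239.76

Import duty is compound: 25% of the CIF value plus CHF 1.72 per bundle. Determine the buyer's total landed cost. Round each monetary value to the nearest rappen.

Total landed cost: CHF 515927.07

FCA: the seller delivers export-cleared goods to the carrier; the buyer bears costs from that point.
CIF value = FCA price + origin terminal + freight + insurance = 386481.97 + 339.55 + 2372.09 + 444.46 = 389638.07
Ad valorem component: 389638.07 × 25% = 97409.52
Specific component: 16651 × 1.72 = 28639.72
Import duty = 97409.52 + 28639.72 = 126049.24
Buyer bears: origin terminal 339.55 + freight 2372.09 + insurance 444.46 + destination terminal 239.76 + duty 126049.24 = 129445.10
Landed cost = invoice 386481.97 + 129445.10 = 515927.07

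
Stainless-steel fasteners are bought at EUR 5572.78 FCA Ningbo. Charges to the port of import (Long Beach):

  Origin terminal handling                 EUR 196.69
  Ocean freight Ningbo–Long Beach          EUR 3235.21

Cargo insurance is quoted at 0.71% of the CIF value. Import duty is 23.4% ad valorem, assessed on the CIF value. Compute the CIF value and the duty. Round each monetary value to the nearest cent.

Let C be the CIF value. C = FCA price + pre-shipment costs + freight + 0.71% × C
C − 0.71% × C = 5572.78 + 196.69 + 3235.21
0.9929 × C = 9004.68
C = 9004.68 / 0.9929 = 9069.07
Insurance premium = 0.71% × 9069.07 = 64.39
Import duty = 9069.07 × 23.4% = 2122.16

CIF value: EUR 9069.07; import duty: EUR 2122.16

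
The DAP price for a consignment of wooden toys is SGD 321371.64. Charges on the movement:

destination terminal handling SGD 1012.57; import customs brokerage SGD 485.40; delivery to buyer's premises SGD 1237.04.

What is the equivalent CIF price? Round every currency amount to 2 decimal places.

Not relevant to the conversion: brokerage — on the buyer under both terms; not part of either seller's price.
From DAP to CIF, the seller no longer bears: destination terminal, delivery.
CIF price = 321371.64 − 1012.57 − 1237.04 = 319122.03

CIF price: SGD 319122.03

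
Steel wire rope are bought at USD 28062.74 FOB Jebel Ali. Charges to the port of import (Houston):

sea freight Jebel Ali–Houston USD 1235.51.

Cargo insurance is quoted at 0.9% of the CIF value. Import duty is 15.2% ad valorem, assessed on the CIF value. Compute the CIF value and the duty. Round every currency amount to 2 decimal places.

Let C be the CIF value. C = FOB price + freight + 0.9% × C
C − 0.9% × C = 28062.74 + 1235.51
0.991 × C = 29298.25
C = 29298.25 / 0.991 = 29564.33
Insurance premium = 0.9% × 29564.33 = 266.08
Import duty = 29564.33 × 15.2% = 4493.78

CIF value: USD 29564.33; import duty: USD 4493.78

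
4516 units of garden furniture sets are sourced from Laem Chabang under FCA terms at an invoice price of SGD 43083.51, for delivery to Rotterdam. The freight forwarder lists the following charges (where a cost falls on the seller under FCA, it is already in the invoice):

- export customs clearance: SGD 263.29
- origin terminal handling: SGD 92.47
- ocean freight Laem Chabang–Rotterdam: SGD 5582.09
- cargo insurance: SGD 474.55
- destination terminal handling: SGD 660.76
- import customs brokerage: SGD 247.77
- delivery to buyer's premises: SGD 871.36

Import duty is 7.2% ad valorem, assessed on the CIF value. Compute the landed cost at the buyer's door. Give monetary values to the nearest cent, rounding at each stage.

FCA: the seller delivers export-cleared goods to the carrier; the buyer bears costs from that point.
Already in the invoice (seller's account under FCA): export clearance — exclude.
CIF value = FCA price + origin terminal + freight + insurance = 43083.51 + 92.47 + 5582.09 + 474.55 = 49232.62
Import duty = 49232.62 × 7.2% = 3544.75
Buyer bears: origin terminal 92.47 + freight 5582.09 + insurance 474.55 + destination terminal 660.76 + brokerage 247.77 + delivery 871.36 + duty 3544.75 = 11473.75
Landed cost = invoice 43083.51 + 11473.75 = 54557.26

Total landed cost: SGD 54557.26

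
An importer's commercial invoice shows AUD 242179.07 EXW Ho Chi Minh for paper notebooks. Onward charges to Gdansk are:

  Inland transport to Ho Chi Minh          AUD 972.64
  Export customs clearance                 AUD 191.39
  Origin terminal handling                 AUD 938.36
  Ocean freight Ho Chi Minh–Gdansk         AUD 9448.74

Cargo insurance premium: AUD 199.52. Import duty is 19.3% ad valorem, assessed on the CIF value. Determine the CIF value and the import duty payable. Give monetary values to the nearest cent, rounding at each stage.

CIF value: AUD 253929.72; import duty: AUD 49008.44

CIF = EXW price + pre-shipment costs + freight + insurance
CIF = 242179.07 + 972.64 + 191.39 + 938.36 + 9448.74 + 199.52 = 253929.72
Import duty = 253929.72 × 19.3% = 49008.44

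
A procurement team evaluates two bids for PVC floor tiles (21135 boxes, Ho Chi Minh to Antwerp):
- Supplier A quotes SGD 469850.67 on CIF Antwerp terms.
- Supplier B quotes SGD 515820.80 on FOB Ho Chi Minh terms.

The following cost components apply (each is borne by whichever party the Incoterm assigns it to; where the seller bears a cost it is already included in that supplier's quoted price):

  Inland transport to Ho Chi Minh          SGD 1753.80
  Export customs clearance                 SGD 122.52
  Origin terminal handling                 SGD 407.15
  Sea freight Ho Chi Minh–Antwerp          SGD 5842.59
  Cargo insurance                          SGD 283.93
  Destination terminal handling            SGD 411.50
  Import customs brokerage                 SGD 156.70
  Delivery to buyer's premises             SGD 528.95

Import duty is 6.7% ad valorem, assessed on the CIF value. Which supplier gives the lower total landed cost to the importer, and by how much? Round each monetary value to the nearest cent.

Supplier A is cheaper by SGD 55587.13

Supplier A (CIF):
The CIF price already equals the CIF value: 469850.67
Import duty = 469850.67 × 6.7% = 31479.99
Buyer bears (A): 411.50 + 156.70 + 528.95 = 1097.15
Landed cost (A) = invoice 469850.67 + 1097.15 + duty 31479.99 = 502427.81
Supplier B (FOB):
CIF value = FOB price + freight + insurance = 515820.80 + 5842.59 + 283.93 = 521947.32
Import duty = 521947.32 × 6.7% = 34970.47
Buyer bears (B): 5842.59 + 283.93 + 411.50 + 156.70 + 528.95 = 7223.67
Landed cost (B) = invoice 515820.80 + 7223.67 + duty 34970.47 = 558014.94
Difference = |502427.81 − 558014.94| = 55587.13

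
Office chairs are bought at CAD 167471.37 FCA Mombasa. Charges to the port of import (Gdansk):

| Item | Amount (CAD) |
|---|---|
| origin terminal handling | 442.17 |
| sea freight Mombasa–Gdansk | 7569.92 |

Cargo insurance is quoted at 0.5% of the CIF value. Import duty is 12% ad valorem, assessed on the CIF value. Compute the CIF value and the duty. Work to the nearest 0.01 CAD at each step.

Let C be the CIF value. C = FCA price + pre-shipment costs + freight + 0.5% × C
C − 0.5% × C = 167471.37 + 442.17 + 7569.92
0.995 × C = 175483.46
C = 175483.46 / 0.995 = 176365.29
Insurance premium = 0.5% × 176365.29 = 881.83
Import duty = 176365.29 × 12% = 21163.83

CIF value: CAD 176365.29; import duty: CAD 21163.83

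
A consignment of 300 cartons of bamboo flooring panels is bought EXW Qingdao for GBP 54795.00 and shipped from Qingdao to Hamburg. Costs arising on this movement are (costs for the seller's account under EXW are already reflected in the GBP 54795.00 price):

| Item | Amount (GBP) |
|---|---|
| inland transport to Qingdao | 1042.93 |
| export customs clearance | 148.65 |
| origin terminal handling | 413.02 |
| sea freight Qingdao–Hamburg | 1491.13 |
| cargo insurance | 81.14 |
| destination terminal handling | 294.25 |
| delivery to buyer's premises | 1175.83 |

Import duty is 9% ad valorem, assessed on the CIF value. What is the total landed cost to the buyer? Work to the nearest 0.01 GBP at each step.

Total landed cost: GBP 64659.42

EXW: the seller makes goods available at their premises; the buyer bears all onward costs.
CIF value = EXW price + inland to port + export clearance + origin terminal + freight + insurance = 54795.00 + 1042.93 + 148.65 + 413.02 + 1491.13 + 81.14 = 57971.87
Import duty = 57971.87 × 9% = 5217.47
Buyer bears: inland to port 1042.93 + export clearance 148.65 + origin terminal 413.02 + freight 1491.13 + insurance 81.14 + destination terminal 294.25 + delivery 1175.83 + duty 5217.47 = 9864.42
Landed cost = invoice 54795.00 + 9864.42 = 64659.42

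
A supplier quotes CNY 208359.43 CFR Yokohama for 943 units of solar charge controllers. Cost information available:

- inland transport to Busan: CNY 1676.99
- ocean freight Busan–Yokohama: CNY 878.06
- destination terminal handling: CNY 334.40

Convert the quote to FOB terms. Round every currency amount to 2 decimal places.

FOB price: CNY 207481.37

Not relevant to the conversion: inland to port — on the seller under both CFR and FOB; already in the CFR price and stays in the FOB price. destination terminal — on the buyer under both terms; not part of either seller's price.
From CFR to FOB, the seller no longer bears: freight.
FOB price = 208359.43 − 878.06 = 207481.37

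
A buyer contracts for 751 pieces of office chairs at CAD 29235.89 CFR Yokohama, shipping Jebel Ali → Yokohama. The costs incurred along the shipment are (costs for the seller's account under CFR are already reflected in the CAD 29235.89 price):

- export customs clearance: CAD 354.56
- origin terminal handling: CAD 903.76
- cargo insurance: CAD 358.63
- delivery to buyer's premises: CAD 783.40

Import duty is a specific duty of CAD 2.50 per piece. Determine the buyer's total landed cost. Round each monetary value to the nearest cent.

CFR: the seller pays costs through ocean freight to the destination port, but not insurance.
Already in the invoice (seller's account under CFR): export clearance, origin terminal — exclude.
CIF value = CFR price + insurance = 29235.89 + 358.63 = 29594.52
Import duty = 751 × 2.50 = 1877.50
Buyer bears: insurance 358.63 + delivery 783.40 + duty 1877.50 = 3019.53
Landed cost = invoice 29235.89 + 3019.53 = 32255.42

Total landed cost: CAD 32255.42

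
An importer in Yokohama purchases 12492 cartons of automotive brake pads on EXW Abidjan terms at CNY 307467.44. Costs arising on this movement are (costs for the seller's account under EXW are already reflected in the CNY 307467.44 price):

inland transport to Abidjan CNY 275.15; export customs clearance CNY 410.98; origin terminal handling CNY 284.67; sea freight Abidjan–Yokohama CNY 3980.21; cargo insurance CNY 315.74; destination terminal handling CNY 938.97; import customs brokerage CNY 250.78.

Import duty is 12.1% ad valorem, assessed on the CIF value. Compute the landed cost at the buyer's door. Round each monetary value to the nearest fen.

Total landed cost: CNY 351764.78

EXW: the seller makes goods available at their premises; the buyer bears all onward costs.
CIF value = EXW price + inland to port + export clearance + origin terminal + freight + insurance = 307467.44 + 275.15 + 410.98 + 284.67 + 3980.21 + 315.74 = 312734.19
Import duty = 312734.19 × 12.1% = 37840.84
Buyer bears: inland to port 275.15 + export clearance 410.98 + origin terminal 284.67 + freight 3980.21 + insurance 315.74 + destination terminal 938.97 + brokerage 250.78 + duty 37840.84 = 44297.34
Landed cost = invoice 307467.44 + 44297.34 = 351764.78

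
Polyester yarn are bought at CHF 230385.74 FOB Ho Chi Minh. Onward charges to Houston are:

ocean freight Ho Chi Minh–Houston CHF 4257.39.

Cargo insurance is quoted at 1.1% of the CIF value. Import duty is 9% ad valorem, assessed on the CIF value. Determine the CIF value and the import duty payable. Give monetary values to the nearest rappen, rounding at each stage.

Let C be the CIF value. C = FOB price + freight + 1.1% × C
C − 1.1% × C = 230385.74 + 4257.39
0.989 × C = 234643.13
C = 234643.13 / 0.989 = 237252.91
Insurance premium = 1.1% × 237252.91 = 2609.78
Import duty = 237252.91 × 9% = 21352.76

CIF value: CHF 237252.91; import duty: CHF 21352.76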